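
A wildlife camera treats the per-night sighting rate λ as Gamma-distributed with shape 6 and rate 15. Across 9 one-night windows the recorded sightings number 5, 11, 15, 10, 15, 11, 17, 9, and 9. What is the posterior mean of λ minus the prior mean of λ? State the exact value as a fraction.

Total count: 5 + 11 + 15 + 10 + 15 + 11 + 17 + 9 + 9 = 102.
Total exposure: 9 nights.
The Gamma prior is conjugate for the Poisson rate, so λ | data ~ Gamma(6+102, 15+9) = Gamma(108, 24).
Posterior mean = 108/24 = 9/2; prior mean = 6/15 = 2/5. Difference = 9/2 − 2/5 = 41/10.

41/10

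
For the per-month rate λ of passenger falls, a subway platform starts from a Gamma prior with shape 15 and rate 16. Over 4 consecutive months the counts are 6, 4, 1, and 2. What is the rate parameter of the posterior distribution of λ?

Total count: 6 + 4 + 1 + 2 = 13.
Total exposure: 4 months.
Posterior: α' = 15 + 13 = 28, β' = 16 + 4 = 20.

20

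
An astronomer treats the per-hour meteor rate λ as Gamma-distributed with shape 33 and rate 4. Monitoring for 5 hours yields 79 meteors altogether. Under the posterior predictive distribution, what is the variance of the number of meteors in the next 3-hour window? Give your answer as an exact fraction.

Total count 79 over total exposure 5 hours.
Conjugate update: add total count to the shape and total exposure to the rate, giving Gamma(112, 9).
The posterior predictive for a window of length T is Negative Binomial with variance T·α'·(β'+T)/β'² = 3·112·12/81 = 448/9.

448/9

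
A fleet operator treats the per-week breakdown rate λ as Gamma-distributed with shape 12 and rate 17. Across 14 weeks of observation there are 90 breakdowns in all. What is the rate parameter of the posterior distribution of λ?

Total count 90 over total exposure 14 weeks.
Gamma(α, β) with Poisson data over total exposure Σt gives posterior Gamma(α+Σx, β+Σt) = Gamma(102, 31).

31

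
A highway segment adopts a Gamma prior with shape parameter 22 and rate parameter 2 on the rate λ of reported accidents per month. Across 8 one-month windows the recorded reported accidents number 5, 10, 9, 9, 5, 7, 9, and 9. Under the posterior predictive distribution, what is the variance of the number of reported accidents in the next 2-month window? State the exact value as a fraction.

102/5

Total count: 5 + 10 + 9 + 9 + 5 + 7 + 9 + 9 = 63.
Total exposure: 8 months.
The Gamma prior is conjugate for the Poisson rate, so λ | data ~ Gamma(22+63, 2+8) = Gamma(85, 10).
The posterior predictive for a window of length T is Negative Binomial with variance T·α'·(β'+T)/β'² = 2·85·12/100 = 102/5.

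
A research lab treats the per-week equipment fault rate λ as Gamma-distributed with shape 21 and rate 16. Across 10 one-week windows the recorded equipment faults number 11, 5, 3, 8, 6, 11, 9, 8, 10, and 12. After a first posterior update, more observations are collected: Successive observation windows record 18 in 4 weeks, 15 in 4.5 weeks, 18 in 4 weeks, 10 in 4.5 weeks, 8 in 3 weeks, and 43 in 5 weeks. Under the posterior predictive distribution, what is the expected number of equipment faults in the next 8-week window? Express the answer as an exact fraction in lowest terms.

Total count: 11 + 5 + 3 + 8 + 6 + 11 + 9 + 8 + 10 + 12 = 83.
Total exposure: 10 weeks.
After the first batch: Gamma(21 + 83, 16 + 10) = Gamma(104, 26).
Total count: 18 + 15 + 18 + 10 + 8 + 43 = 112.
Total exposure: 4 + 4.5 + 4 + 4.5 + 3 + 5 = 25 weeks.
After the second batch: Gamma(104 + 112, 26 + 25) = Gamma(216, 51).
Predictive mean over an 8-week window = T·E[λ|data] = 8·216/51 = 576/17.

576/17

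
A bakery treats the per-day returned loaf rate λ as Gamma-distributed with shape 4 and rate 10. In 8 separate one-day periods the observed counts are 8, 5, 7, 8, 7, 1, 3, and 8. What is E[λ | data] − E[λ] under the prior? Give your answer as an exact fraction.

Total count: 8 + 5 + 7 + 8 + 7 + 1 + 3 + 8 = 47.
Total exposure: 8 days.
Gamma(α, β) with Poisson data over total exposure Σt gives posterior Gamma(α+Σx, β+Σt) = Gamma(51, 18).
Posterior mean = 51/18 = 17/6; prior mean = 4/10 = 2/5. Difference = 17/6 − 2/5 = 73/30.

73/30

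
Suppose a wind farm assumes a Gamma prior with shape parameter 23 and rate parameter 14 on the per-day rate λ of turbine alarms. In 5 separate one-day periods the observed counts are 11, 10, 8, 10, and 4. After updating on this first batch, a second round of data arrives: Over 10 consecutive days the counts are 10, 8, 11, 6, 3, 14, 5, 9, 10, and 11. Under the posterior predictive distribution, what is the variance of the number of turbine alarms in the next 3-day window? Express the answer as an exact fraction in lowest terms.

Total count: 11 + 10 + 8 + 10 + 4 = 43.
Total exposure: 5 days.
After the first batch: Gamma(23 + 43, 14 + 5) = Gamma(66, 19).
Total count: 10 + 8 + 11 + 6 + 3 + 14 + 5 + 9 + 10 + 11 = 87.
Total exposure: 10 days.
After the second batch: Gamma(66 + 87, 19 + 10) = Gamma(153, 29).
The posterior predictive for a window of length T is Negative Binomial with variance T·α'·(β'+T)/β'² = 3·153·32/841 = 14688/841.

14688/841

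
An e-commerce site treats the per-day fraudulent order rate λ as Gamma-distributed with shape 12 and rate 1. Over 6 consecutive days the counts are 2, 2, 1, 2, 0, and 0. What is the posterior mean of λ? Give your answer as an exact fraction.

19/7

Total count: 2 + 2 + 1 + 2 + 0 + 0 = 7.
Total exposure: 6 days.
Gamma(α, β) with Poisson data over total exposure Σt gives posterior Gamma(α+Σx, β+Σt) = Gamma(19, 7).
Posterior mean = α'/β' = 19/7.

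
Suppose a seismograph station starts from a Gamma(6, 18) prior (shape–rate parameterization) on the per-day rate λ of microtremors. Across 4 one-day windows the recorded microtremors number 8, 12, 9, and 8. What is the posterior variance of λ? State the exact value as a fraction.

43/484

Total count: 8 + 12 + 9 + 8 = 37.
Total exposure: 4 days.
Posterior: α' = 6 + 37 = 43, β' = 18 + 4 = 22.
Posterior variance = α'/β'² = 43/484.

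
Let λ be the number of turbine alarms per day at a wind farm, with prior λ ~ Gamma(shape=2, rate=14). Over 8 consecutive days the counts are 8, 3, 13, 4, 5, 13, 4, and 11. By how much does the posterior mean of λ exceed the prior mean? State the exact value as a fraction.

419/154

Total count: 8 + 3 + 13 + 4 + 5 + 13 + 4 + 11 = 61.
Total exposure: 8 days.
Posterior: α' = 2 + 61 = 63, β' = 14 + 8 = 22.
Posterior mean = 63/22 = 63/22; prior mean = 2/14 = 1/7. Difference = 63/22 − 1/7 = 419/154.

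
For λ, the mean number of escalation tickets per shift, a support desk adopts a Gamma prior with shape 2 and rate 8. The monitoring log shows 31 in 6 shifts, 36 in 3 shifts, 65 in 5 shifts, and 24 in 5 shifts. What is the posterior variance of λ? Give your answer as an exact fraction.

158/729

Total count: 31 + 36 + 65 + 24 = 156.
Total exposure: 6 + 3 + 5 + 5 = 19 shifts.
The Gamma prior is conjugate for the Poisson rate, so λ | data ~ Gamma(2+156, 8+19) = Gamma(158, 27).
Posterior variance = α'/β'² = 158/729.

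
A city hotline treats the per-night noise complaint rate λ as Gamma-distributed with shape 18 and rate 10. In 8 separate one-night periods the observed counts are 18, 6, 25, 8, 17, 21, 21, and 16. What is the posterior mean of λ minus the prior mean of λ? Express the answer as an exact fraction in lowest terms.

Total count: 18 + 6 + 25 + 8 + 17 + 21 + 21 + 16 = 132.
Total exposure: 8 nights.
The Gamma prior is conjugate for the Poisson rate, so λ | data ~ Gamma(18+132, 10+8) = Gamma(150, 18).
Posterior mean = 150/18 = 25/3; prior mean = 18/10 = 9/5. Difference = 25/3 − 9/5 = 98/15.

98/15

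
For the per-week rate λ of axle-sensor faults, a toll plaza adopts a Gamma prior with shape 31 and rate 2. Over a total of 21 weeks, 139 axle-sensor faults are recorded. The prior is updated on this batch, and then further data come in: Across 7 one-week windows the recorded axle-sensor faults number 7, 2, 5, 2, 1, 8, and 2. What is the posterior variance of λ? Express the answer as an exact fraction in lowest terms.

Total count 139 over total exposure 21 weeks.
After the first batch: Gamma(31 + 139, 2 + 21) = Gamma(170, 23).
Total count: 7 + 2 + 5 + 2 + 1 + 8 + 2 = 27.
Total exposure: 7 weeks.
After the second batch: Gamma(170 + 27, 23 + 7) = Gamma(197, 30).
Posterior variance = α'/β'² = 197/900.

197/900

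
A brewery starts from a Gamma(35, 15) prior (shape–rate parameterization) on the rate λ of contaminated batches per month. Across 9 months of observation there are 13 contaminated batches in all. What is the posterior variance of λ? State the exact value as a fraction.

Total count 13 over total exposure 9 months.
Gamma(α, β) with Poisson data over total exposure Σt gives posterior Gamma(α+Σx, β+Σt) = Gamma(48, 24).
Posterior variance = α'/β'² = 48/576 = 1/12.

1/12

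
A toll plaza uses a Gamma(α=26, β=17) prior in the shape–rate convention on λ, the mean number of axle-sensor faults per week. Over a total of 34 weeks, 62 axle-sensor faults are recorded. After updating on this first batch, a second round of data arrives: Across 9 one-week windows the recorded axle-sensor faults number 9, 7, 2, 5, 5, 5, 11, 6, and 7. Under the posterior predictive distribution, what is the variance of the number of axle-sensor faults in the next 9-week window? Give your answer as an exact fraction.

Total count 62 over total exposure 34 weeks.
After the first batch: Gamma(26 + 62, 17 + 34) = Gamma(88, 51).
Total count: 9 + 7 + 2 + 5 + 5 + 5 + 11 + 6 + 7 = 57.
Total exposure: 9 weeks.
After the second batch: Gamma(88 + 57, 51 + 9) = Gamma(145, 60).
The posterior predictive for a window of length T is Negative Binomial with variance T·α'·(β'+T)/β'² = 9·145·69/3600 = 2001/80.

2001/80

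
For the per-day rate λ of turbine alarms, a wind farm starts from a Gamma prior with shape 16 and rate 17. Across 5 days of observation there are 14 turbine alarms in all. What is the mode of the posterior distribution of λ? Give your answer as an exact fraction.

29/22

Total count 14 over total exposure 5 days.
Gamma(α, β) with Poisson data over total exposure Σt gives posterior Gamma(α+Σx, β+Σt) = Gamma(30, 22).
Posterior mode = (α'−1)/β' = 29/22.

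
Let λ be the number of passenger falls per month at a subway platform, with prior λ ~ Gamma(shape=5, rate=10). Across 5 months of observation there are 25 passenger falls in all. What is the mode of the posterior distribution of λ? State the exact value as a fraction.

29/15

Total count 25 over total exposure 5 months.
Posterior: α' = 5 + 25 = 30, β' = 10 + 5 = 15.
Posterior mode = (α'−1)/β' = 29/15.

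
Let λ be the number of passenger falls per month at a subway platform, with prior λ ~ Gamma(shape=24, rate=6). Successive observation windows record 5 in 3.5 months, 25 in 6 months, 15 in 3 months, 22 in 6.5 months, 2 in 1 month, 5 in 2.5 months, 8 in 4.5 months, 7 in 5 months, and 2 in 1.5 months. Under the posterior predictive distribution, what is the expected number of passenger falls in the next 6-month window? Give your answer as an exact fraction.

Total count: 5 + 25 + 15 + 22 + 2 + 5 + 8 + 7 + 2 = 91.
Total exposure: 3.5 + 6 + 3 + 6.5 + 1 + 2.5 + 4.5 + 5 + 1.5 = 33.5 months.
The Gamma prior is conjugate for the Poisson rate, so λ | data ~ Gamma(24+91, 6+33.5) = Gamma(115, 79/2).
Predictive mean over a 6-month window = T·E[λ|data] = 6·115/(79/2) = 1380/79.

1380/79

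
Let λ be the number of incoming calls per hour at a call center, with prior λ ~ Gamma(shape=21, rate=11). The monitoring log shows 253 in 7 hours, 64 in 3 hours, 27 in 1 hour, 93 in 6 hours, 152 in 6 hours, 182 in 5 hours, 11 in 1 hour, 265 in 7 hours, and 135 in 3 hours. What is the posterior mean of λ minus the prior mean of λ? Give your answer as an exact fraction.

12183/550

Total count: 253 + 64 + 27 + 93 + 152 + 182 + 11 + 265 + 135 = 1182.
Total exposure: 7 + 3 + 1 + 6 + 6 + 5 + 1 + 7 + 3 = 39 hours.
By Gamma–Poisson conjugacy, the posterior is Gamma(α + Σx, β + Σt) = Gamma(21 + 1182, 11 + 39) = Gamma(1203, 50).
Posterior mean = 1203/50 = 1203/50; prior mean = 21/11 = 21/11. Difference = 1203/50 − 21/11 = 12183/550.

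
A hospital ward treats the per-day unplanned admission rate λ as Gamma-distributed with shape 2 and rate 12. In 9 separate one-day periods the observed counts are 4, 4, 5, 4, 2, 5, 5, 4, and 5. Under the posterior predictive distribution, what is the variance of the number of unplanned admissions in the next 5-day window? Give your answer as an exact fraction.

5200/441

Total count: 4 + 4 + 5 + 4 + 2 + 5 + 5 + 4 + 5 = 38.
Total exposure: 9 days.
The Gamma prior is conjugate for the Poisson rate, so λ | data ~ Gamma(2+38, 12+9) = Gamma(40, 21).
The posterior predictive for a window of length T is Negative Binomial with variance T·α'·(β'+T)/β'² = 5·40·26/441 = 5200/441.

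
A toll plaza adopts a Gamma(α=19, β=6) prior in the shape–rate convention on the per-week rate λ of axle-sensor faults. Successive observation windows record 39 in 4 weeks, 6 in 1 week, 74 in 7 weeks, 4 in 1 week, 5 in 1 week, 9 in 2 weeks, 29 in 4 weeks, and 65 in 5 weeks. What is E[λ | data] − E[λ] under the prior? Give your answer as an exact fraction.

911/186

Total count: 39 + 6 + 74 + 4 + 5 + 9 + 29 + 65 = 231.
Total exposure: 4 + 1 + 7 + 1 + 1 + 2 + 4 + 5 = 25 weeks.
The Gamma prior is conjugate for the Poisson rate, so λ | data ~ Gamma(19+231, 6+25) = Gamma(250, 31).
Posterior mean = 250/31 = 250/31; prior mean = 19/6 = 19/6. Difference = 250/31 − 19/6 = 911/186.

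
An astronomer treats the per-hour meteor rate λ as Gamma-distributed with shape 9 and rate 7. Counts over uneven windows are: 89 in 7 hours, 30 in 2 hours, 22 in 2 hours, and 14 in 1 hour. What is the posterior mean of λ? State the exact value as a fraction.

Total count: 89 + 30 + 22 + 14 = 155.
Total exposure: 7 + 2 + 2 + 1 = 12 hours.
The Gamma prior is conjugate for the Poisson rate, so λ | data ~ Gamma(9+155, 7+12) = Gamma(164, 19).
Posterior mean = α'/β' = 164/19.

164/19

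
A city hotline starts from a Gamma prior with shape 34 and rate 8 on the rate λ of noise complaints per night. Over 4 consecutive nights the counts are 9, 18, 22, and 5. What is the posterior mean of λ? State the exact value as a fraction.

Total count: 9 + 18 + 22 + 5 = 54.
Total exposure: 4 nights.
Posterior: α' = 34 + 54 = 88, β' = 8 + 4 = 12.
Posterior mean = α'/β' = 88/12 = 22/3.

22/3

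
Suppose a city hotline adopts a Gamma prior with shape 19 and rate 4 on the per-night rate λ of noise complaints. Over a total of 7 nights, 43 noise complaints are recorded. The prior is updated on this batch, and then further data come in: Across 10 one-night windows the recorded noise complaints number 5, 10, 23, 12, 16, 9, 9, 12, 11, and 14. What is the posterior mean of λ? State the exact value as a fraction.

Total count 43 over total exposure 7 nights.
After the first batch: Gamma(19 + 43, 4 + 7) = Gamma(62, 11).
Total count: 5 + 10 + 23 + 12 + 16 + 9 + 9 + 12 + 11 + 14 = 121.
Total exposure: 10 nights.
After the second batch: Gamma(62 + 121, 11 + 10) = Gamma(183, 21).
Posterior mean = α'/β' = 183/21 = 61/7.

61/7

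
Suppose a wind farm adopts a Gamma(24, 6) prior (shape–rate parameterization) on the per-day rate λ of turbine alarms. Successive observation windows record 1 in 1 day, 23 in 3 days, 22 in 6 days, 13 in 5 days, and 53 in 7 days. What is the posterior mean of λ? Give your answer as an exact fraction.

Total count: 1 + 23 + 22 + 13 + 53 = 112.
Total exposure: 1 + 3 + 6 + 5 + 7 = 22 days.
By Gamma–Poisson conjugacy, the posterior is Gamma(α + Σx, β + Σt) = Gamma(24 + 112, 6 + 22) = Gamma(136, 28).
Posterior mean = α'/β' = 136/28 = 34/7.

34/7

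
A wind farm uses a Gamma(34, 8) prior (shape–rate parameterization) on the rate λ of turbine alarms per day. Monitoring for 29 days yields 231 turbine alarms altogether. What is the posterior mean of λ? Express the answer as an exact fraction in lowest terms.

Total count 231 over total exposure 29 days.
The Gamma prior is conjugate for the Poisson rate, so λ | data ~ Gamma(34+231, 8+29) = Gamma(265, 37).
Posterior mean = α'/β' = 265/37.

265/37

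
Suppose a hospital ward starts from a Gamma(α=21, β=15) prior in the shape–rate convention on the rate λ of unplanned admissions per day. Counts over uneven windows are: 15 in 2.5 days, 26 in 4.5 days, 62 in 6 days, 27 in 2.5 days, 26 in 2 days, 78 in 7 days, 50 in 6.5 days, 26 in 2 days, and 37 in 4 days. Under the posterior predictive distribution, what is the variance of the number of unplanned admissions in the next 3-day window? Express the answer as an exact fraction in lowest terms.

Total count: 15 + 26 + 62 + 27 + 26 + 78 + 50 + 26 + 37 = 347.
Total exposure: 2.5 + 4.5 + 6 + 2.5 + 2 + 7 + 6.5 + 2 + 4 = 37 days.
Gamma(α, β) with Poisson data over total exposure Σt gives posterior Gamma(α+Σx, β+Σt) = Gamma(368, 52).
The posterior predictive for a window of length T is Negative Binomial with variance T·α'·(β'+T)/β'² = 3·368·55/2704 = 3795/169.

3795/169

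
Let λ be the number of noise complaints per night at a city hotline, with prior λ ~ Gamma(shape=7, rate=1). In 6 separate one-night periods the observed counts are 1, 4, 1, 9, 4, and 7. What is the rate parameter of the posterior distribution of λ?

7

Total count: 1 + 4 + 1 + 9 + 4 + 7 = 26.
Total exposure: 6 nights.
Gamma(α, β) with Poisson data over total exposure Σt gives posterior Gamma(α+Σx, β+Σt) = Gamma(33, 7).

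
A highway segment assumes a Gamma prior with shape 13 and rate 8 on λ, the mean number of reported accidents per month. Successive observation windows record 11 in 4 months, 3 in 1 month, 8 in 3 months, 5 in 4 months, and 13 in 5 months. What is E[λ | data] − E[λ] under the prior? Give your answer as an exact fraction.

99/200

Total count: 11 + 3 + 8 + 5 + 13 = 40.
Total exposure: 4 + 1 + 3 + 4 + 5 = 17 months.
By Gamma–Poisson conjugacy, the posterior is Gamma(α + Σx, β + Σt) = Gamma(13 + 40, 8 + 17) = Gamma(53, 25).
Posterior mean = 53/25 = 53/25; prior mean = 13/8 = 13/8. Difference = 53/25 − 13/8 = 99/200.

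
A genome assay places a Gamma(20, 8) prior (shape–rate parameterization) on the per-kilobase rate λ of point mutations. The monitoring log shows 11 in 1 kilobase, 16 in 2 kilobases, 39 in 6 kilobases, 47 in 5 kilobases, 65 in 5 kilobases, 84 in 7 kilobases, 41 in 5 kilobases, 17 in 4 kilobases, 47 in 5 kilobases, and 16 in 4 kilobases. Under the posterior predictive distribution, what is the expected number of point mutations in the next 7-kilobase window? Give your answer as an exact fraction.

217/4

Total count: 11 + 16 + 39 + 47 + 65 + 84 + 41 + 17 + 47 + 16 = 383.
Total exposure: 1 + 2 + 6 + 5 + 5 + 7 + 5 + 4 + 5 + 4 = 44 kilobases.
Posterior: α' = 20 + 383 = 403, β' = 8 + 44 = 52.
Predictive mean over a 7-kilobase window = T·E[λ|data] = 7·403/52 = 217/4.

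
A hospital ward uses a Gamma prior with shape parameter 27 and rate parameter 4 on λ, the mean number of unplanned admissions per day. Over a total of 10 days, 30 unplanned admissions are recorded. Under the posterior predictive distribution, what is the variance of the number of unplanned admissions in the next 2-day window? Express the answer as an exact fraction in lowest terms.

Total count 30 over total exposure 10 days.
The Gamma prior is conjugate for the Poisson rate, so λ | data ~ Gamma(27+30, 4+10) = Gamma(57, 14).
The posterior predictive for a window of length T is Negative Binomial with variance T·α'·(β'+T)/β'² = 2·57·16/196 = 456/49.

456/49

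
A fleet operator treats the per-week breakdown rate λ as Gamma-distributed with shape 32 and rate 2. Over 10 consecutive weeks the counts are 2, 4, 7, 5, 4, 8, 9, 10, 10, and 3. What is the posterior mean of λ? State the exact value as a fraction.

47/6

Total count: 2 + 4 + 7 + 5 + 4 + 8 + 9 + 10 + 10 + 3 = 62.
Total exposure: 10 weeks.
The Gamma prior is conjugate for the Poisson rate, so λ | data ~ Gamma(32+62, 2+10) = Gamma(94, 12).
Posterior mean = α'/β' = 94/12 = 47/6.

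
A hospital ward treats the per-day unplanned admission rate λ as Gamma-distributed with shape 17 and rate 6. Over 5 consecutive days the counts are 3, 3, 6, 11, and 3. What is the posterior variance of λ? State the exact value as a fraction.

Total count: 3 + 3 + 6 + 11 + 3 = 26.
Total exposure: 5 days.
By Gamma–Poisson conjugacy, the posterior is Gamma(α + Σx, β + Σt) = Gamma(17 + 26, 6 + 5) = Gamma(43, 11).
Posterior variance = α'/β'² = 43/121.

43/121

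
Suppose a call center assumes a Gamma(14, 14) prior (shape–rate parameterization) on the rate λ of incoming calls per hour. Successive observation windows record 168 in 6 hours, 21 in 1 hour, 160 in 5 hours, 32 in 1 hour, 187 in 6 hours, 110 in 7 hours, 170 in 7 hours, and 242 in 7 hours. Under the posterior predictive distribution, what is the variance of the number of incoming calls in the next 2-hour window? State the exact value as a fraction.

10304/243

Total count: 168 + 21 + 160 + 32 + 187 + 110 + 170 + 242 = 1090.
Total exposure: 6 + 1 + 5 + 1 + 6 + 7 + 7 + 7 = 40 hours.
The Gamma prior is conjugate for the Poisson rate, so λ | data ~ Gamma(14+1090, 14+40) = Gamma(1104, 54).
The posterior predictive for a window of length T is Negative Binomial with variance T·α'·(β'+T)/β'² = 2·1104·56/2916 = 10304/243.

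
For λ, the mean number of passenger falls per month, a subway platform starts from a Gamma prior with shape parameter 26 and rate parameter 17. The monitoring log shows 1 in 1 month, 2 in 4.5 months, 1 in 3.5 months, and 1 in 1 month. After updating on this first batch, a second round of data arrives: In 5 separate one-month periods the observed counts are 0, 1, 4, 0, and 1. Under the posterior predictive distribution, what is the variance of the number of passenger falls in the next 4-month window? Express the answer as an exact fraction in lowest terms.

333/64

Total count: 1 + 2 + 1 + 1 = 5.
Total exposure: 1 + 4.5 + 3.5 + 1 = 10 months.
After the first batch: Gamma(26 + 5, 17 + 10) = Gamma(31, 27).
Total count: 0 + 1 + 4 + 0 + 1 = 6.
Total exposure: 5 months.
After the second batch: Gamma(31 + 6, 27 + 5) = Gamma(37, 32).
The posterior predictive for a window of length T is Negative Binomial with variance T·α'·(β'+T)/β'² = 4·37·36/1024 = 333/64.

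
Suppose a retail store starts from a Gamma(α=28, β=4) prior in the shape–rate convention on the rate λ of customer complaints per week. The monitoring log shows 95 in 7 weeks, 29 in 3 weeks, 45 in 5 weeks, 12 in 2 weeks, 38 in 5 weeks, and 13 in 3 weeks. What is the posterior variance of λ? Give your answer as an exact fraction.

Total count: 95 + 29 + 45 + 12 + 38 + 13 = 232.
Total exposure: 7 + 3 + 5 + 2 + 5 + 3 = 25 weeks.
Gamma(α, β) with Poisson data over total exposure Σt gives posterior Gamma(α+Σx, β+Σt) = Gamma(260, 29).
Posterior variance = α'/β'² = 260/841.

260/841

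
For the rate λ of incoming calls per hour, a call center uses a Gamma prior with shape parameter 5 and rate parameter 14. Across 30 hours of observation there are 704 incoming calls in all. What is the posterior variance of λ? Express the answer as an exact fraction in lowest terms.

709/1936

Total count 704 over total exposure 30 hours.
The Gamma prior is conjugate for the Poisson rate, so λ | data ~ Gamma(5+704, 14+30) = Gamma(709, 44).
Posterior variance = α'/β'² = 709/1936.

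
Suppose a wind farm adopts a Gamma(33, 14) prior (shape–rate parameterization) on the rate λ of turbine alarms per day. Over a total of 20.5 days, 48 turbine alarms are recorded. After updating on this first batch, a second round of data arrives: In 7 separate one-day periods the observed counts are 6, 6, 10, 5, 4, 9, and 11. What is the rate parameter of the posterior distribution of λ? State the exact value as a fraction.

83/2

Total count 48 over total exposure 20.5 days.
After the first batch: Gamma(33 + 48, 14 + 20.5) = Gamma(81, 69/2).
Total count: 6 + 6 + 10 + 5 + 4 + 9 + 11 = 51.
Total exposure: 7 days.
After the second batch: Gamma(81 + 51, 69/2 + 7) = Gamma(132, 83/2).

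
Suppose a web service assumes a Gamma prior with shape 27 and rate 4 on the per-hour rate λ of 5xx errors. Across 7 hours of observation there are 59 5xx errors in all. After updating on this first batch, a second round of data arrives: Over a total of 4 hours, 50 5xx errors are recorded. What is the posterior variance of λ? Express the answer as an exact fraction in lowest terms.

136/225

Total count 59 over total exposure 7 hours.
After the first batch: Gamma(27 + 59, 4 + 7) = Gamma(86, 11).
Total count 50 over total exposure 4 hours.
After the second batch: Gamma(86 + 50, 11 + 4) = Gamma(136, 15).
Posterior variance = α'/β'² = 136/225.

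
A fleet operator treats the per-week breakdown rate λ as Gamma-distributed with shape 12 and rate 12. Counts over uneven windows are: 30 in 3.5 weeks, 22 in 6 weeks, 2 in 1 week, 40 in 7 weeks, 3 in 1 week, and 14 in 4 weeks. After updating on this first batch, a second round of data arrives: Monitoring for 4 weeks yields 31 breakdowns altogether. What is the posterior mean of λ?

Total count: 30 + 22 + 2 + 40 + 3 + 14 = 111.
Total exposure: 3.5 + 6 + 1 + 7 + 1 + 4 = 22.5 weeks.
After the first batch: Gamma(12 + 111, 12 + 22.5) = Gamma(123, 69/2).
Total count 31 over total exposure 4 weeks.
After the second batch: Gamma(123 + 31, 69/2 + 4) = Gamma(154, 77/2).
Posterior mean = α'/β' = 154/(77/2) = 4.

4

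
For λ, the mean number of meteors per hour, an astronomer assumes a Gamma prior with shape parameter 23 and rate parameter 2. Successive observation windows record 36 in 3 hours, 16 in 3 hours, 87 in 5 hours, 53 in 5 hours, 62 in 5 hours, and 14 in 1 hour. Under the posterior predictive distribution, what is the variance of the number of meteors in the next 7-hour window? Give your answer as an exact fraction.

21049/192

Total count: 36 + 16 + 87 + 53 + 62 + 14 = 268.
Total exposure: 3 + 3 + 5 + 5 + 5 + 1 = 22 hours.
Gamma(α, β) with Poisson data over total exposure Σt gives posterior Gamma(α+Σx, β+Σt) = Gamma(291, 24).
The posterior predictive for a window of length T is Negative Binomial with variance T·α'·(β'+T)/β'² = 7·291·31/576 = 21049/192.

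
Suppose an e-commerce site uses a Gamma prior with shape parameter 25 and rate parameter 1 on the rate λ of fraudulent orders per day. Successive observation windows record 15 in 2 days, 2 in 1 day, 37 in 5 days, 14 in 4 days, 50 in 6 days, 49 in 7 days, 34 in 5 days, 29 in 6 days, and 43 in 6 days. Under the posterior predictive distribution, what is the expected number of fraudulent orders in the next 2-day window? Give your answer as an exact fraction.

596/43

Total count: 15 + 2 + 37 + 14 + 50 + 49 + 34 + 29 + 43 = 273.
Total exposure: 2 + 1 + 5 + 4 + 6 + 7 + 5 + 6 + 6 = 42 days.
The Gamma prior is conjugate for the Poisson rate, so λ | data ~ Gamma(25+273, 1+42) = Gamma(298, 43).
Predictive mean over a 2-day window = T·E[λ|data] = 2·298/43 = 596/43.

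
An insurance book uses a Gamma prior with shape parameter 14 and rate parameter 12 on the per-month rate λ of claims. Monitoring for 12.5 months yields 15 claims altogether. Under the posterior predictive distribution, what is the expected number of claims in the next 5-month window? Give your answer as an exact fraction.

290/49

Total count 15 over total exposure 12.5 months.
By Gamma–Poisson conjugacy, the posterior is Gamma(α + Σx, β + Σt) = Gamma(14 + 15, 12 + 12.5) = Gamma(29, 49/2).
Predictive mean over a 5-month window = T·E[λ|data] = 5·29/(49/2) = 290/49.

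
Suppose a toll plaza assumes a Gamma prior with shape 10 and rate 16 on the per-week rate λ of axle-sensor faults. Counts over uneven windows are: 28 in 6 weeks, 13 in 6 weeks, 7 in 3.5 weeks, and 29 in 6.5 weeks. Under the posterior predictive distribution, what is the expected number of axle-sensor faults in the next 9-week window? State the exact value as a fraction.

Total count: 28 + 13 + 7 + 29 = 77.
Total exposure: 6 + 6 + 3.5 + 6.5 = 22 weeks.
Conjugate update: add total count to the shape and total exposure to the rate, giving Gamma(87, 38).
Predictive mean over a 9-week window = T·E[λ|data] = 9·87/38 = 783/38.

783/38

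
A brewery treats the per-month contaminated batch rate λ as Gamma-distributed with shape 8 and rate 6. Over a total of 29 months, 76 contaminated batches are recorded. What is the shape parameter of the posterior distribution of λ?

84

Total count 76 over total exposure 29 months.
Posterior: α' = 8 + 76 = 84, β' = 6 + 29 = 35.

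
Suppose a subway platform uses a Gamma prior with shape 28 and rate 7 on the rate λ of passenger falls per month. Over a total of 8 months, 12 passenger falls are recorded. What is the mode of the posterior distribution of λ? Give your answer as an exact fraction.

13/5

Total count 12 over total exposure 8 months.
The Gamma prior is conjugate for the Poisson rate, so λ | data ~ Gamma(28+12, 7+8) = Gamma(40, 15).
Posterior mode = (α'−1)/β' = 39/15 = 13/5.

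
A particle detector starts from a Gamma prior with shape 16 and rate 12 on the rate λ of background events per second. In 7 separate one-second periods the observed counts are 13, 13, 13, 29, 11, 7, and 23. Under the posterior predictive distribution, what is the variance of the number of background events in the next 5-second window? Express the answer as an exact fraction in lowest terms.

15000/361

Total count: 13 + 13 + 13 + 29 + 11 + 7 + 23 = 109.
Total exposure: 7 seconds.
By Gamma–Poisson conjugacy, the posterior is Gamma(α + Σx, β + Σt) = Gamma(16 + 109, 12 + 7) = Gamma(125, 19).
The posterior predictive for a window of length T is Negative Binomial with variance T·α'·(β'+T)/β'² = 5·125·24/361 = 15000/361.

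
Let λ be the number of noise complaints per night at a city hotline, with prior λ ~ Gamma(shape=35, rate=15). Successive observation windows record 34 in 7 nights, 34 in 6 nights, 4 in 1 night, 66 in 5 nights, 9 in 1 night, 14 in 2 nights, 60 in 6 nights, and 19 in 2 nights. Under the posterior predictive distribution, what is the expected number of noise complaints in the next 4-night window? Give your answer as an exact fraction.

220/9

Total count: 34 + 34 + 4 + 66 + 9 + 14 + 60 + 19 = 240.
Total exposure: 7 + 6 + 1 + 5 + 1 + 2 + 6 + 2 = 30 nights.
By Gamma–Poisson conjugacy, the posterior is Gamma(α + Σx, β + Σt) = Gamma(35 + 240, 15 + 30) = Gamma(275, 45).
Predictive mean over a 4-night window = T·E[λ|data] = 4·275/45 = 220/9.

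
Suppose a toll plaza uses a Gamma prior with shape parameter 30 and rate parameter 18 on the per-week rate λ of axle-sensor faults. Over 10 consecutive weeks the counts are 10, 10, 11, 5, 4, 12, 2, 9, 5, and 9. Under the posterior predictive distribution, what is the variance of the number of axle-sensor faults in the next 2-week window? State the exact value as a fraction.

1605/196

Total count: 10 + 10 + 11 + 5 + 4 + 12 + 2 + 9 + 5 + 9 = 77.
Total exposure: 10 weeks.
Conjugate update: add total count to the shape and total exposure to the rate, giving Gamma(107, 28).
The posterior predictive for a window of length T is Negative Binomial with variance T·α'·(β'+T)/β'² = 2·107·30/784 = 1605/196.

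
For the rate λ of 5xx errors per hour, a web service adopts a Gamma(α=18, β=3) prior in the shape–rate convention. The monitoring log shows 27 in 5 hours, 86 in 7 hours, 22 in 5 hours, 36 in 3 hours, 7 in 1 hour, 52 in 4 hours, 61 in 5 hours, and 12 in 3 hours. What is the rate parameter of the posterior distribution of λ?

Total count: 27 + 86 + 22 + 36 + 7 + 52 + 61 + 12 = 303.
Total exposure: 5 + 7 + 5 + 3 + 1 + 4 + 5 + 3 = 33 hours.
Conjugate update: add total count to the shape and total exposure to the rate, giving Gamma(321, 36).

36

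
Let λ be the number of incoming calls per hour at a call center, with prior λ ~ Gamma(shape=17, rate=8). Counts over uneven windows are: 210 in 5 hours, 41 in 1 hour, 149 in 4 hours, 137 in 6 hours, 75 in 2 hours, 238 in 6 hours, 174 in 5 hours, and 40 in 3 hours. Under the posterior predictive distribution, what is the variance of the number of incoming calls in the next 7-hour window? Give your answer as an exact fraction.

Total count: 210 + 41 + 149 + 137 + 75 + 238 + 174 + 40 = 1064.
Total exposure: 5 + 1 + 4 + 6 + 2 + 6 + 5 + 3 = 32 hours.
Posterior: α' = 17 + 1064 = 1081, β' = 8 + 32 = 40.
The posterior predictive for a window of length T is Negative Binomial with variance T·α'·(β'+T)/β'² = 7·1081·47/1600 = 355649/1600.

355649/1600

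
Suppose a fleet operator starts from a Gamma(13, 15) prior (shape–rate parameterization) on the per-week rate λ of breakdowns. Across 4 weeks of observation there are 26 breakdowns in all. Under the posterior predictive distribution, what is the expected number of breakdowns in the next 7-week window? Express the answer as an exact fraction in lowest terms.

273/19

Total count 26 over total exposure 4 weeks.
Conjugate update: add total count to the shape and total exposure to the rate, giving Gamma(39, 19).
Predictive mean over a 7-week window = T·E[λ|data] = 7·39/19 = 273/19.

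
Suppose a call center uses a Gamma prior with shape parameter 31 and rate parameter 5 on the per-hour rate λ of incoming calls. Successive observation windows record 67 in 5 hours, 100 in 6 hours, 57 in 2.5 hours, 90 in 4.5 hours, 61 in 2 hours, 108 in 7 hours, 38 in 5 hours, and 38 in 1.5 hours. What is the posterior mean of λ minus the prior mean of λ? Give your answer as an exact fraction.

3513/385

Total count: 67 + 100 + 57 + 90 + 61 + 108 + 38 + 38 = 559.
Total exposure: 5 + 6 + 2.5 + 4.5 + 2 + 7 + 5 + 1.5 = 33.5 hours.
The Gamma prior is conjugate for the Poisson rate, so λ | data ~ Gamma(31+559, 5+33.5) = Gamma(590, 77/2).
Posterior mean = 590/(77/2) = 1180/77; prior mean = 31/5 = 31/5. Difference = 1180/77 − 31/5 = 3513/385.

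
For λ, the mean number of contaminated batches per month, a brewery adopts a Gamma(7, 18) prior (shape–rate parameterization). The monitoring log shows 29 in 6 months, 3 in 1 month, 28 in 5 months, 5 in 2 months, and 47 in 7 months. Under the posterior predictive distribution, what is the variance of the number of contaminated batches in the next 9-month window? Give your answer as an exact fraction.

5712/169

Total count: 29 + 3 + 28 + 5 + 47 = 112.
Total exposure: 6 + 1 + 5 + 2 + 7 = 21 months.
The Gamma prior is conjugate for the Poisson rate, so λ | data ~ Gamma(7+112, 18+21) = Gamma(119, 39).
The posterior predictive for a window of length T is Negative Binomial with variance T·α'·(β'+T)/β'² = 9·119·48/1521 = 5712/169.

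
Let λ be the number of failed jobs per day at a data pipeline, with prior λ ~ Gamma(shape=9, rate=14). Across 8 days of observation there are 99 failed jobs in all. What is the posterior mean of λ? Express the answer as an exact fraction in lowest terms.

54/11

Total count 99 over total exposure 8 days.
By Gamma–Poisson conjugacy, the posterior is Gamma(α + Σx, β + Σt) = Gamma(9 + 99, 14 + 8) = Gamma(108, 22).
Posterior mean = α'/β' = 108/22 = 54/11.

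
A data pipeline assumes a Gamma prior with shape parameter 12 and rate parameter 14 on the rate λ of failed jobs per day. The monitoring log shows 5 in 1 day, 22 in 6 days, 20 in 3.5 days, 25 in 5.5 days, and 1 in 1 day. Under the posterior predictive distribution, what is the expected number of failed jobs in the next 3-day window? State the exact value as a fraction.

Total count: 5 + 22 + 20 + 25 + 1 = 73.
Total exposure: 1 + 6 + 3.5 + 5.5 + 1 = 17 days.
By Gamma–Poisson conjugacy, the posterior is Gamma(α + Σx, β + Σt) = Gamma(12 + 73, 14 + 17) = Gamma(85, 31).
Predictive mean over a 3-day window = T·E[λ|data] = 3·85/31 = 255/31.

255/31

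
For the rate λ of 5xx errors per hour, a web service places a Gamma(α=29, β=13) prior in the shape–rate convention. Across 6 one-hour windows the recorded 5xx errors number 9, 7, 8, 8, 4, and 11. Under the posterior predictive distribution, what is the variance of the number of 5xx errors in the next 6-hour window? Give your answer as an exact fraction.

Total count: 9 + 7 + 8 + 8 + 4 + 11 = 47.
Total exposure: 6 hours.
Conjugate update: add total count to the shape and total exposure to the rate, giving Gamma(76, 19).
The posterior predictive for a window of length T is Negative Binomial with variance T·α'·(β'+T)/β'² = 6·76·25/361 = 600/19.

600/19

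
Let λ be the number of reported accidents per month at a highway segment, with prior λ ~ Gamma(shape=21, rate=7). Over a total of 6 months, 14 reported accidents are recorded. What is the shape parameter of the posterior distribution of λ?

35

Total count 14 over total exposure 6 months.
Gamma(α, β) with Poisson data over total exposure Σt gives posterior Gamma(α+Σx, β+Σt) = Gamma(35, 13).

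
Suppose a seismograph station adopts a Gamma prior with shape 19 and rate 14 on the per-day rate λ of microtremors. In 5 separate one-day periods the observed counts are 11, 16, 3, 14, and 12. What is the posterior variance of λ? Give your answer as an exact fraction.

Total count: 11 + 16 + 3 + 14 + 12 = 56.
Total exposure: 5 days.
Gamma(α, β) with Poisson data over total exposure Σt gives posterior Gamma(α+Σx, β+Σt) = Gamma(75, 19).
Posterior variance = α'/β'² = 75/361.

75/361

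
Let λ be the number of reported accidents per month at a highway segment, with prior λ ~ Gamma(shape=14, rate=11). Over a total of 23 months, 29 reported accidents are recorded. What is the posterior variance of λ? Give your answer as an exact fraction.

43/1156

Total count 29 over total exposure 23 months.
By Gamma–Poisson conjugacy, the posterior is Gamma(α + Σx, β + Σt) = Gamma(14 + 29, 11 + 23) = Gamma(43, 34).
Posterior variance = α'/β'² = 43/1156.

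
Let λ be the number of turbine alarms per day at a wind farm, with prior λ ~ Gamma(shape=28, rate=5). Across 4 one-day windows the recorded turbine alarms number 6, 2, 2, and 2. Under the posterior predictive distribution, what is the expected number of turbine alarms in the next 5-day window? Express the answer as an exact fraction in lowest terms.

200/9

Total count: 6 + 2 + 2 + 2 = 12.
Total exposure: 4 days.
Conjugate update: add total count to the shape and total exposure to the rate, giving Gamma(40, 9).
Predictive mean over a 5-day window = T·E[λ|data] = 5·40/9 = 200/9.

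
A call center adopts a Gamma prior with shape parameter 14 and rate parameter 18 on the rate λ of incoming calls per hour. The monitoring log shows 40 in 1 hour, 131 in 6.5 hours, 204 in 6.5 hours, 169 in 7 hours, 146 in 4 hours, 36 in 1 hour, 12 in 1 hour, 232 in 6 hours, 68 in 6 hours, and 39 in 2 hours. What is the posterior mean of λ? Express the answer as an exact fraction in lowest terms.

Total count: 40 + 131 + 204 + 169 + 146 + 36 + 12 + 232 + 68 + 39 = 1077.
Total exposure: 1 + 6.5 + 6.5 + 7 + 4 + 1 + 1 + 6 + 6 + 2 = 41 hours.
Conjugate update: add total count to the shape and total exposure to the rate, giving Gamma(1091, 59).
Posterior mean = α'/β' = 1091/59.

1091/59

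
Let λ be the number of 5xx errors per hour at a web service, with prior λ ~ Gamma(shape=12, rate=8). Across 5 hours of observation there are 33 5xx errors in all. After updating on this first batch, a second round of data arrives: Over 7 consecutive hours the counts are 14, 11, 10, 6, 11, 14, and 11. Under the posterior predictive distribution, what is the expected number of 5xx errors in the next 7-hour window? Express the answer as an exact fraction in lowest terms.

427/10

Total count 33 over total exposure 5 hours.
After the first batch: Gamma(12 + 33, 8 + 5) = Gamma(45, 13).
Total count: 14 + 11 + 10 + 6 + 11 + 14 + 11 = 77.
Total exposure: 7 hours.
After the second batch: Gamma(45 + 77, 13 + 7) = Gamma(122, 20).
Predictive mean over a 7-hour window = T·E[λ|data] = 7·122/20 = 427/10.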